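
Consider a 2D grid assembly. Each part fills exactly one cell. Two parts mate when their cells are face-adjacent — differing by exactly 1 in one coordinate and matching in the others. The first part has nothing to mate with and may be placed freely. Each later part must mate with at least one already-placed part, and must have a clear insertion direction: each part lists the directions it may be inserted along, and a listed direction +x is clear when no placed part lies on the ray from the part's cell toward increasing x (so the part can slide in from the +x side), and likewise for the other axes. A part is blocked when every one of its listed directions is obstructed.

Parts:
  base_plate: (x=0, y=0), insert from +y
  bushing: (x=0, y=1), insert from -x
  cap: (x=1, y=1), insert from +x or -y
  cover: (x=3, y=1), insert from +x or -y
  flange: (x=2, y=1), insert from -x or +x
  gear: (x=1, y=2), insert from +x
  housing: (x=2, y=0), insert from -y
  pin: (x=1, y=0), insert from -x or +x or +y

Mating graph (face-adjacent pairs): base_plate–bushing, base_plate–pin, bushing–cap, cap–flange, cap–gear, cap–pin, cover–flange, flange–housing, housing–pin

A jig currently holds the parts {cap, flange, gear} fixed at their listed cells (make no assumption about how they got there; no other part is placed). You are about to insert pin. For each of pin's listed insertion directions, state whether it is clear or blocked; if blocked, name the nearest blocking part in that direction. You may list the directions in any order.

-x: ray from pin(1, 0) has no placed part ⇒ clear
+x: ray from pin(1, 0) has no placed part ⇒ clear
+y: nearest on ray is cap@(1, 1) ⇒ blocked

+x: clear; +y: blocked by cap; -x: clear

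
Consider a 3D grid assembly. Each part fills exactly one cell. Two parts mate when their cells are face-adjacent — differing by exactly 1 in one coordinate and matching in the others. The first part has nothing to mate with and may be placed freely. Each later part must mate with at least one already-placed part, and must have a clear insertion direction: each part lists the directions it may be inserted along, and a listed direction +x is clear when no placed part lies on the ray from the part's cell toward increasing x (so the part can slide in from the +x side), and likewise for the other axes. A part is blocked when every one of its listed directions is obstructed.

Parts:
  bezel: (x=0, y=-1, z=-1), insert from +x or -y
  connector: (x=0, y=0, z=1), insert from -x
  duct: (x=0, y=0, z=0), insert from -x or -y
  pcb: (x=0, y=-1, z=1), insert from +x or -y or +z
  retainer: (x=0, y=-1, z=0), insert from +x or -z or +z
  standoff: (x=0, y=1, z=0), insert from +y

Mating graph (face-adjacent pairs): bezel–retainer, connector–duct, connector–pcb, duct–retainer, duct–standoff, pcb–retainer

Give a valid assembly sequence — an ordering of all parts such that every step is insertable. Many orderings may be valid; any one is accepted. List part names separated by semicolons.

1. connector@(0, 0, 1) [-x clear] — {connector}
2. pcb@(0, -1, 1) [+x clear] — {connector, pcb}
3. retainer@(0, -1, 0) [+x clear] — {connector, pcb, retainer}
4. bezel@(0, -1, -1) [+x clear] — {bezel, connector, pcb, retainer}
5. duct@(0, 0, 0) [-x clear] — {bezel, connector, duct, pcb, retainer}
6. standoff@(0, 1, 0) [+y clear] — {bezel, connector, duct, pcb, retainer, standoff}

connector; pcb; retainer; bezel; duct; standoff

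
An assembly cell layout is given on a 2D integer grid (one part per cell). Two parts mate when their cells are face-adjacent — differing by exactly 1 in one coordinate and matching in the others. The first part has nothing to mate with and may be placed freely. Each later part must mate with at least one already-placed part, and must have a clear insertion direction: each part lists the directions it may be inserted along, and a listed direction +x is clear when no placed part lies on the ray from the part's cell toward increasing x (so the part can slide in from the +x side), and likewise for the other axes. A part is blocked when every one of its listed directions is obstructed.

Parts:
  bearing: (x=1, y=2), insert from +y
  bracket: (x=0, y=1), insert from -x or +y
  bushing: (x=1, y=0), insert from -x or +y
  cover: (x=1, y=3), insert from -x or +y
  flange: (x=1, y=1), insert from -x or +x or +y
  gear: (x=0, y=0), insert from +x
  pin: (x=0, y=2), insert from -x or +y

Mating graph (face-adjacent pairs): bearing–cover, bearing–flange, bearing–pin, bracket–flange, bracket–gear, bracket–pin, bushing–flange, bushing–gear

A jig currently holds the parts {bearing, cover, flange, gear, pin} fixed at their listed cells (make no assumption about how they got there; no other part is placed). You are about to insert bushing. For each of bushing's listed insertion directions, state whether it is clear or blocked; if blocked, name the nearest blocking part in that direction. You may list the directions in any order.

+y: blocked by flange; -x: blocked by gear

-x: nearest on ray is gear@(0, 0) ⇒ blocked
+y: nearest on ray is flange@(1, 1) ⇒ blocked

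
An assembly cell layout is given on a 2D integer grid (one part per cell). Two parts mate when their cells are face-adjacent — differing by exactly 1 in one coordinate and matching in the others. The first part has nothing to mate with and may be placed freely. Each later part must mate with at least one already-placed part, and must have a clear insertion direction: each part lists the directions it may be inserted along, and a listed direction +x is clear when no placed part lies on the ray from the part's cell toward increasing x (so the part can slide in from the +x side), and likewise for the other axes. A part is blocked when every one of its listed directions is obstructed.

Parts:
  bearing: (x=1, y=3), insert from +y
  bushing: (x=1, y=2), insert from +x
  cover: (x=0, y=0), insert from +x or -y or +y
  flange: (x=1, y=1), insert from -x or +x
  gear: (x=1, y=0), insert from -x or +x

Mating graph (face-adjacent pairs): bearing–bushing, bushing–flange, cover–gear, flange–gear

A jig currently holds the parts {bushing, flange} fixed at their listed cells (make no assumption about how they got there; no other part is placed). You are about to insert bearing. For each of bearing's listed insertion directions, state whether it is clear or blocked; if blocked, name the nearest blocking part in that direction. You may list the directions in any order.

+y: ray from bearing(1, 3) has no placed part ⇒ clear

+y: clear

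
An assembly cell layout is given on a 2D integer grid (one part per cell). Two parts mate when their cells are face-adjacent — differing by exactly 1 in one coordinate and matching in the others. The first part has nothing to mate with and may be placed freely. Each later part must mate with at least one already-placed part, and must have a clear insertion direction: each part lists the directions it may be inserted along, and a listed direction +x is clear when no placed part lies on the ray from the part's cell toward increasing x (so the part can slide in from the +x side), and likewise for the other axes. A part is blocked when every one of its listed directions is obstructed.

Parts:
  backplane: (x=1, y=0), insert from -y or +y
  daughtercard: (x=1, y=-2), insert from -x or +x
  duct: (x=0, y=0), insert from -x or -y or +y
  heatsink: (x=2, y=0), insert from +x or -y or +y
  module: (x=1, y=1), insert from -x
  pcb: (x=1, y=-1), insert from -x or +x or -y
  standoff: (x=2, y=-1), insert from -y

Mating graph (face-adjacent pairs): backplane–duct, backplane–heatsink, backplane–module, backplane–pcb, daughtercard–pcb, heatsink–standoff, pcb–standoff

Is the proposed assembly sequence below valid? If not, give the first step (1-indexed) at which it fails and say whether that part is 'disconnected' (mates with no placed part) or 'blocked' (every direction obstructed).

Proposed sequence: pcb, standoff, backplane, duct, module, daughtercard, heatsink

1. pcb@(1, -1) [-x clear] — {pcb}
2. standoff@(2, -1) [-y clear] — {pcb, standoff}
3. backplane@(1, 0) [+y clear] — {backplane, pcb, standoff}
4. duct@(0, 0) [-x clear] — {backplane, duct, pcb, standoff}
5. module@(1, 1) [-x clear] — {backplane, duct, module, pcb, standoff}
6. daughtercard@(1, -2) [-x clear] — {backplane, daughtercard, duct, module, pcb, standoff}
7. heatsink@(2, 0) [+x clear] — {backplane, daughtercard, duct, heatsink, module, pcb, standoff}

Valid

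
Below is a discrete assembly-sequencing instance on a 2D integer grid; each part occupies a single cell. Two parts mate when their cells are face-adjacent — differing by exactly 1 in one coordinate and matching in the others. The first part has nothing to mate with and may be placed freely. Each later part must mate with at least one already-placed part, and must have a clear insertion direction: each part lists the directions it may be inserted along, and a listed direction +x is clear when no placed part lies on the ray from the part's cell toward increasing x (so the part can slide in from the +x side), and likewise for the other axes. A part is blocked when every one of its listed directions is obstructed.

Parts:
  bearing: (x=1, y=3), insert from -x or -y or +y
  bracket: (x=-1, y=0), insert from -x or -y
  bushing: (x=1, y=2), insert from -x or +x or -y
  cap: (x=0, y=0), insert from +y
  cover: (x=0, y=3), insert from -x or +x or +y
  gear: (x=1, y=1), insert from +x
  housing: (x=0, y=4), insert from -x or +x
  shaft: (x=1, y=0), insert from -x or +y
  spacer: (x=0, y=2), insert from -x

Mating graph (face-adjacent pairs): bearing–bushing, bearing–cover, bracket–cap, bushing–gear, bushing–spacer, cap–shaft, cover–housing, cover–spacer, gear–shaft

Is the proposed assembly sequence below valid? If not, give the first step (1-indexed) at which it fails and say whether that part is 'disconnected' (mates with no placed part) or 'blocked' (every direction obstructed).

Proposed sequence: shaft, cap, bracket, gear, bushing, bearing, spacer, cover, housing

Valid

1. shaft@(1, 0) [-x clear] — {shaft}
2. cap@(0, 0) [+y clear] — {cap, shaft}
3. bracket@(-1, 0) [-x clear] — {bracket, cap, shaft}
4. gear@(1, 1) [+x clear] — {bracket, cap, gear, shaft}
5. bushing@(1, 2) [-x clear] — {bracket, bushing, cap, gear, shaft}
6. bearing@(1, 3) [-x clear] — {bearing, bracket, bushing, cap, gear, shaft}
7. spacer@(0, 2) [-x clear] — {bearing, bracket, bushing, cap, gear, shaft, spacer}
8. cover@(0, 3) [-x clear] — {bearing, bracket, bushing, cap, cover, gear, shaft, spacer}
9. housing@(0, 4) [-x clear] — {bearing, bracket, bushing, cap, cover, gear, housing, shaft, spacer}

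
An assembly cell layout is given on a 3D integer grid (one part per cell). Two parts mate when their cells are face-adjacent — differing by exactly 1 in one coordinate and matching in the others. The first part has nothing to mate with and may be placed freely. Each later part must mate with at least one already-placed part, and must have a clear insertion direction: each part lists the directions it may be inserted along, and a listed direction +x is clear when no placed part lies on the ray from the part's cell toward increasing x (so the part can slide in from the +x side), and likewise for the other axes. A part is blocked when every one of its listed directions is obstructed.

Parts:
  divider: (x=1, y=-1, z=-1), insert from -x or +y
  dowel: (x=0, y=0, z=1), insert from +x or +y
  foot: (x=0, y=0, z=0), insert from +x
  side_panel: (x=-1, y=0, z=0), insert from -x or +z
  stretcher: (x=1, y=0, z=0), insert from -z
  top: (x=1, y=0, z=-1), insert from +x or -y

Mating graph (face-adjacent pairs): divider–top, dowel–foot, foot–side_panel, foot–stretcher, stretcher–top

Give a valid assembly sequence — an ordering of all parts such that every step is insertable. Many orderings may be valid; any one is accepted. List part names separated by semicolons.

1. dowel@(0, 0, 1) [+x clear] — {dowel}
2. foot@(0, 0, 0) [+x clear] — {dowel, foot}
3. stretcher@(1, 0, 0) [-z clear] — {dowel, foot, stretcher}
4. top@(1, 0, -1) [+x clear] — {dowel, foot, stretcher, top}
5. divider@(1, -1, -1) [-x clear] — {divider, dowel, foot, stretcher, top}
6. side_panel@(-1, 0, 0) [-x clear] — {divider, dowel, foot, side_panel, stretcher, top}

dowel; foot; stretcher; top; divider; side_panel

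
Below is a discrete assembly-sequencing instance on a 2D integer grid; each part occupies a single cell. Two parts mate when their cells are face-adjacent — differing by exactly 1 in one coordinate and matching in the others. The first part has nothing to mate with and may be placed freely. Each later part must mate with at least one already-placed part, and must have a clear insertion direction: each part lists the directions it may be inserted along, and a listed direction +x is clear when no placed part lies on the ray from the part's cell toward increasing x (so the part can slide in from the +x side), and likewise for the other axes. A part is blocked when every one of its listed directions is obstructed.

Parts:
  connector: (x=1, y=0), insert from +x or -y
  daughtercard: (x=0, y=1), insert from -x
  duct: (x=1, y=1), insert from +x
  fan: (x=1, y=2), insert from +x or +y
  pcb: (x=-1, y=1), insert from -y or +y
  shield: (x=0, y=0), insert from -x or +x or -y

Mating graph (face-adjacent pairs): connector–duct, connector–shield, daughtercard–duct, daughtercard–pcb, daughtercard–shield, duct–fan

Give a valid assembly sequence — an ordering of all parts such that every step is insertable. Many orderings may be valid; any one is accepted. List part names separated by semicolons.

shield; connector; duct; daughtercard; pcb; fan

1. shield@(0, 0) [-x clear] — {shield}
2. connector@(1, 0) [+x clear] — {connector, shield}
3. duct@(1, 1) [+x clear] — {connector, duct, shield}
4. daughtercard@(0, 1) [-x clear] — {connector, daughtercard, duct, shield}
5. pcb@(-1, 1) [-y clear] — {connector, daughtercard, duct, pcb, shield}
6. fan@(1, 2) [+x clear] — {connector, daughtercard, duct, fan, pcb, shield}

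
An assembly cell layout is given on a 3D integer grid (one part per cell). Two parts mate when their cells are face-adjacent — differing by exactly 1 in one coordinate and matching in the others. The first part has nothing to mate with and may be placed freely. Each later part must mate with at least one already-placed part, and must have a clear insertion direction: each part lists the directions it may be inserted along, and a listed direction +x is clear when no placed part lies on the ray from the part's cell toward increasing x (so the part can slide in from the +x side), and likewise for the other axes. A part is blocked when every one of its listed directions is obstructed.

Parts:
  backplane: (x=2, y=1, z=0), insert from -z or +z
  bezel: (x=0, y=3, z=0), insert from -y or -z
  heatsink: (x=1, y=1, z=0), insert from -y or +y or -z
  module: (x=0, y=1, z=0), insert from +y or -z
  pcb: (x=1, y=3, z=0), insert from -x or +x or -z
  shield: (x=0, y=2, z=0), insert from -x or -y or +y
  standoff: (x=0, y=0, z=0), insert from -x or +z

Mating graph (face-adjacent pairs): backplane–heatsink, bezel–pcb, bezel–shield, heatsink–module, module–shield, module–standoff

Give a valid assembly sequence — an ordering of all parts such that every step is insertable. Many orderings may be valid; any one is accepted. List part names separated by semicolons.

standoff; module; shield; bezel; heatsink; backplane; pcb

1. standoff@(0, 0, 0) [-x clear] — {standoff}
2. module@(0, 1, 0) [+y clear] — {module, standoff}
3. shield@(0, 2, 0) [-x clear] — {module, shield, standoff}
4. bezel@(0, 3, 0) [-z clear] — {bezel, module, shield, standoff}
5. heatsink@(1, 1, 0) [-y clear] — {bezel, heatsink, module, shield, standoff}
6. backplane@(2, 1, 0) [-z clear] — {backplane, bezel, heatsink, module, shield, standoff}
7. pcb@(1, 3, 0) [+x clear] — {backplane, bezel, heatsink, module, pcb, shield, standoff}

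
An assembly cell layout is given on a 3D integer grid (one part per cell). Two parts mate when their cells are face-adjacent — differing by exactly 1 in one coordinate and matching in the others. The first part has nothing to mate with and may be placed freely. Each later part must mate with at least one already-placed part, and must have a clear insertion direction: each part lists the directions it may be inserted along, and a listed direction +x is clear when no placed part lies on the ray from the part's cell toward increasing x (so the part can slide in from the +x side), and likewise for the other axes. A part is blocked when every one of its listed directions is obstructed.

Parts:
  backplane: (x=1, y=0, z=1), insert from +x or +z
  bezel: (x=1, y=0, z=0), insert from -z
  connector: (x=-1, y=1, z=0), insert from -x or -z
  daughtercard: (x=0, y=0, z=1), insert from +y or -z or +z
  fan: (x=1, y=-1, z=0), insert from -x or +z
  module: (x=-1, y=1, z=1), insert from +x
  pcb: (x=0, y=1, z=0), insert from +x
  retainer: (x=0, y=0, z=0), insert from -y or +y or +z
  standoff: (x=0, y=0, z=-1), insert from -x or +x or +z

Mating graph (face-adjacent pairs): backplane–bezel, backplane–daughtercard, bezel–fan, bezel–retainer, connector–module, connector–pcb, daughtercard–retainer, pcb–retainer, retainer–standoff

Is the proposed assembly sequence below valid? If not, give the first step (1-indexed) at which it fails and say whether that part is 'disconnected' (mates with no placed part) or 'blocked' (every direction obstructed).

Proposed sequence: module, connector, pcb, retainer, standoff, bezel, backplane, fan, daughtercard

1. module@(-1, 1, 1) [+x clear] — {module}
2. connector@(-1, 1, 0) [-x clear] — {connector, module}
3. pcb@(0, 1, 0) [+x clear] — {connector, module, pcb}
4. retainer@(0, 0, 0) [-y clear] — {connector, module, pcb, retainer}
5. standoff@(0, 0, -1) [-x clear] — {connector, module, pcb, retainer, standoff}
6. bezel@(1, 0, 0) [-z clear] — {bezel, connector, module, pcb, retainer, standoff}
7. backplane@(1, 0, 1) [+x clear] — {backplane, bezel, connector, module, pcb, retainer, standoff}
8. fan@(1, -1, 0) [-x clear] — {backplane, bezel, connector, fan, module, pcb, retainer, standoff}
9. daughtercard@(0, 0, 1) [+y clear] — {backplane, bezel, connector, daughtercard, fan, module, pcb, retainer, standoff}

Valid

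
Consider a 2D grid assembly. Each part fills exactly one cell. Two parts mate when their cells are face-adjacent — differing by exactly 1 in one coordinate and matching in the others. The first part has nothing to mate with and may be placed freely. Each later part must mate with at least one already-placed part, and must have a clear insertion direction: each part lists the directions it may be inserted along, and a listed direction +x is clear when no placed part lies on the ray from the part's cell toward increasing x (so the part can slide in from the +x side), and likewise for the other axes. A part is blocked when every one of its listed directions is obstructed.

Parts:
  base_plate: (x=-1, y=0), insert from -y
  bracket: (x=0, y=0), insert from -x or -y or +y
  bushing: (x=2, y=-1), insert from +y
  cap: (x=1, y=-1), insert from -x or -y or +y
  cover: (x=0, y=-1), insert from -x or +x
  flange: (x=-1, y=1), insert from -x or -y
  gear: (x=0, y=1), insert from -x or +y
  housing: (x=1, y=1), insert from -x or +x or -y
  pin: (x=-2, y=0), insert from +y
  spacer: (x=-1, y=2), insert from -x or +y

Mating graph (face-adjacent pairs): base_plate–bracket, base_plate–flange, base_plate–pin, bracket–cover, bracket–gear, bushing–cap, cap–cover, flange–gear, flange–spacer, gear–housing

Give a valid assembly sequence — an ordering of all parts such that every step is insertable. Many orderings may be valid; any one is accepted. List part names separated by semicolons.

bracket; base_plate; gear; housing; pin; cover; cap; flange; spacer; bushing

1. bracket@(0, 0) [-x clear] — {bracket}
2. base_plate@(-1, 0) [-y clear] — {base_plate, bracket}
3. gear@(0, 1) [-x clear] — {base_plate, bracket, gear}
4. housing@(1, 1) [+x clear] — {base_plate, bracket, gear, housing}
5. pin@(-2, 0) [+y clear] — {base_plate, bracket, gear, housing, pin}
6. cover@(0, -1) [-x clear] — {base_plate, bracket, cover, gear, housing, pin}
7. cap@(1, -1) [-y clear] — {base_plate, bracket, cap, cover, gear, housing, pin}
8. flange@(-1, 1) [-x clear] — {base_plate, bracket, cap, cover, flange, gear, housing, pin}
9. spacer@(-1, 2) [-x clear] — {base_plate, bracket, cap, cover, flange, gear, housing, pin, spacer}
10. bushing@(2, -1) [+y clear] — {base_plate, bracket, bushing, cap, cover, flange, gear, housing, pin, spacer}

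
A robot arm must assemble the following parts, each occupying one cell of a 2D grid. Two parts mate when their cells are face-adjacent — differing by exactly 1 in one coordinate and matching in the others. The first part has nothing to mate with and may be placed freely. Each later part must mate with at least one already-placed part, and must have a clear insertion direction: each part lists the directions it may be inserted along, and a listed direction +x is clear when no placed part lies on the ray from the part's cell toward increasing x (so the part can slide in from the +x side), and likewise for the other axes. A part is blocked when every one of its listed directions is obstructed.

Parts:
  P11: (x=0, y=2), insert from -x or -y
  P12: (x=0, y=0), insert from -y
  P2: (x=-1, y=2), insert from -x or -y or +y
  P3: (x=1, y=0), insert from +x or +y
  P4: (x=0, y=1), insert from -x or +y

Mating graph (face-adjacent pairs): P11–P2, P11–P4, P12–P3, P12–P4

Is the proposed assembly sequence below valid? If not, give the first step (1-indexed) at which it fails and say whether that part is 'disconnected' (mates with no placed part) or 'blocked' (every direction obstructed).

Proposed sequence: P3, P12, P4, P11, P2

Valid

1. P3@(1, 0) [+x clear] — {P3}
2. P12@(0, 0) [-y clear] — {P12, P3}
3. P4@(0, 1) [-x clear] — {P12, P3, P4}
4. P11@(0, 2) [-x clear] — {P11, P12, P3, P4}
5. P2@(-1, 2) [-x clear] — {P11, P12, P2, P3, P4}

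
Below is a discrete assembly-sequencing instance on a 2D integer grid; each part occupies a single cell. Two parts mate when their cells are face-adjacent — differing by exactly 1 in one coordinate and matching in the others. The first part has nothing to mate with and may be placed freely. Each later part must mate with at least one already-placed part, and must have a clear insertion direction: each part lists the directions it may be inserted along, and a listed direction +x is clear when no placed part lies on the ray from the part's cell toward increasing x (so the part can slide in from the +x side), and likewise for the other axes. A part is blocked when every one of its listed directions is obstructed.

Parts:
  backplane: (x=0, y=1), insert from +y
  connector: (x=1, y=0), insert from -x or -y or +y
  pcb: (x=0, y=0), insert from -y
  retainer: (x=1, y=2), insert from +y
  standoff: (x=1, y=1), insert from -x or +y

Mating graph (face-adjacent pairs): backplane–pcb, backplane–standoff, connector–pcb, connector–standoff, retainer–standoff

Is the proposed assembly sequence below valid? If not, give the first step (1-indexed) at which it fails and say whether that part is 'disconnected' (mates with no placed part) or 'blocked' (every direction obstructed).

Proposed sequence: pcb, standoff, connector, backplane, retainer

Invalid at step 2 (disconnected)

1. pcb@(0, 0) [-y clear] — {pcb}
2. standoff@(1, 1) — no placed neighbour ⇒ disconnected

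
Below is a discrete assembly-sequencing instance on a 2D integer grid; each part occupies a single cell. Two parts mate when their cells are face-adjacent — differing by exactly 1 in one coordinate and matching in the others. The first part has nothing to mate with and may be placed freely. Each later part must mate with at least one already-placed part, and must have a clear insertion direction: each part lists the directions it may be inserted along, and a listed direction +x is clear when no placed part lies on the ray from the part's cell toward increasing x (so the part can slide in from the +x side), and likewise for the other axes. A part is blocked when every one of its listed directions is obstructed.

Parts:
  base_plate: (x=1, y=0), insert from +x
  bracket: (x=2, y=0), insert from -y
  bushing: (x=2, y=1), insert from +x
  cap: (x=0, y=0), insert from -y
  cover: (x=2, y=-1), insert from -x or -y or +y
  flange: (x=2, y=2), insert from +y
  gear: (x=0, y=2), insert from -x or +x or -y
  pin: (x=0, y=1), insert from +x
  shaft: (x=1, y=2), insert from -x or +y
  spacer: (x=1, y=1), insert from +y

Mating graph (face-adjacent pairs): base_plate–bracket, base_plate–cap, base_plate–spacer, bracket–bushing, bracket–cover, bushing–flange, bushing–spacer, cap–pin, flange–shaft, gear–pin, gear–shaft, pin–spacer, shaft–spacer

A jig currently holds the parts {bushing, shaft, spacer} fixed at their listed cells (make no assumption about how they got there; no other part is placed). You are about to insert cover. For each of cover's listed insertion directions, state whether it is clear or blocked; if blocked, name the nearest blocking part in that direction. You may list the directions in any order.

-x: ray from cover(2, -1) has no placed part ⇒ clear
-y: ray from cover(2, -1) has no placed part ⇒ clear
+y: nearest on ray is bushing@(2, 1) ⇒ blocked

+y: blocked by bushing; -x: clear; -y: clear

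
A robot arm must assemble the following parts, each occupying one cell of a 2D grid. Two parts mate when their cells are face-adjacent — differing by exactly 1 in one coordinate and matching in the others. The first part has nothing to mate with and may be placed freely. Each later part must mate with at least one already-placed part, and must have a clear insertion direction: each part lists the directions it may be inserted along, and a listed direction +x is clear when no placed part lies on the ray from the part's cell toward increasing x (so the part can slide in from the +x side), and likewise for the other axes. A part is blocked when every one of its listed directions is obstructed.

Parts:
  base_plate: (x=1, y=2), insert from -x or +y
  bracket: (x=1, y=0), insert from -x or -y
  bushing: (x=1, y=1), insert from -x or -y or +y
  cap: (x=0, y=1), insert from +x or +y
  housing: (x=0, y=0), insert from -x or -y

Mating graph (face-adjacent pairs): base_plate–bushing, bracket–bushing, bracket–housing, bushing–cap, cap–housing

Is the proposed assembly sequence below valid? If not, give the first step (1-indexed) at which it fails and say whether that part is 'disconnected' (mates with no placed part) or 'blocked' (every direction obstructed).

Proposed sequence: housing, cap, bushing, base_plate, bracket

Valid

1. housing@(0, 0) [-x clear] — {housing}
2. cap@(0, 1) [+x clear] — {cap, housing}
3. bushing@(1, 1) [-y clear] — {bushing, cap, housing}
4. base_plate@(1, 2) [-x clear] — {base_plate, bushing, cap, housing}
5. bracket@(1, 0) [-y clear] — {base_plate, bracket, bushing, cap, housing}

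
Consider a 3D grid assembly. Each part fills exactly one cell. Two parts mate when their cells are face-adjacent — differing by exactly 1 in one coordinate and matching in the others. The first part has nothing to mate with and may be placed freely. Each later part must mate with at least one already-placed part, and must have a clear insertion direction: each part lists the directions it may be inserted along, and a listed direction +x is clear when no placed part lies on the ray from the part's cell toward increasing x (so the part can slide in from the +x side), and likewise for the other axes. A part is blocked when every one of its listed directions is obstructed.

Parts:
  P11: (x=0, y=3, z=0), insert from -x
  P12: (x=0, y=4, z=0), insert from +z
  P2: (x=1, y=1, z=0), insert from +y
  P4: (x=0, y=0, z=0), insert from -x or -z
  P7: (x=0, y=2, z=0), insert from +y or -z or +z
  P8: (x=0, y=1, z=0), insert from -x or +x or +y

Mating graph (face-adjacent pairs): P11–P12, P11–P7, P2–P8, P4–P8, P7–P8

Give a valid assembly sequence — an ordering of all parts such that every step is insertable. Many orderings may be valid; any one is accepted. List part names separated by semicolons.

1. P7@(0, 2, 0) [+y clear] — {P7}
2. P11@(0, 3, 0) [-x clear] — {P11, P7}
3. P12@(0, 4, 0) [+z clear] — {P11, P12, P7}
4. P8@(0, 1, 0) [-x clear] — {P11, P12, P7, P8}
5. P2@(1, 1, 0) [+y clear] — {P11, P12, P2, P7, P8}
6. P4@(0, 0, 0) [-x clear] — {P11, P12, P2, P4, P7, P8}

P7; P11; P12; P8; P2; P4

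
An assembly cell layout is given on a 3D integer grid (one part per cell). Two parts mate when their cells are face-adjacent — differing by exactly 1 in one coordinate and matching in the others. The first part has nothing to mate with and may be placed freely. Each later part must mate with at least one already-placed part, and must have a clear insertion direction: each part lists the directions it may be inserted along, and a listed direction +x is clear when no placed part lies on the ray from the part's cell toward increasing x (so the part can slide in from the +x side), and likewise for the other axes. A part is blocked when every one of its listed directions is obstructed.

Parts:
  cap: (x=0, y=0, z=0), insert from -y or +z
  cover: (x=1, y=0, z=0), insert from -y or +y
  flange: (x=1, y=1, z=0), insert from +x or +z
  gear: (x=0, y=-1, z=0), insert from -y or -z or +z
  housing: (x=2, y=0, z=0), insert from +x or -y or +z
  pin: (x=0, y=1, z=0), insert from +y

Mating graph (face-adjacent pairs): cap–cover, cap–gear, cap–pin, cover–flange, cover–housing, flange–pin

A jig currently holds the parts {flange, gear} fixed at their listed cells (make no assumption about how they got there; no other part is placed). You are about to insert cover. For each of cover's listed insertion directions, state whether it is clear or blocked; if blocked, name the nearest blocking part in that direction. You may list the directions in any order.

-y: ray from cover(1, 0, 0) has no placed part ⇒ clear
+y: nearest on ray is flange@(1, 1, 0) ⇒ blocked

+y: blocked by flange; -y: clear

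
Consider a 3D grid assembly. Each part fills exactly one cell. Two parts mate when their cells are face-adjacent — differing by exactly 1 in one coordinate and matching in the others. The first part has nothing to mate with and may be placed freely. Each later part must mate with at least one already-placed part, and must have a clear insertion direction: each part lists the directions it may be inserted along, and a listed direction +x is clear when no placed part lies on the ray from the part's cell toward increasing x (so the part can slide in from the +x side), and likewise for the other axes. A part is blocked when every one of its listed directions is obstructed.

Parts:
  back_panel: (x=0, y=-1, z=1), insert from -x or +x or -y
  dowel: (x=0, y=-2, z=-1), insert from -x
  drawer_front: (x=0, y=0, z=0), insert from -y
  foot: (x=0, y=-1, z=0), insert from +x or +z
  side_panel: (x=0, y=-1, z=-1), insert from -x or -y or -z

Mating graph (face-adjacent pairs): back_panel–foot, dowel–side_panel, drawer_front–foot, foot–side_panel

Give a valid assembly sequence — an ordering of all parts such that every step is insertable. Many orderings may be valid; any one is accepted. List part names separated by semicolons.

drawer_front; foot; back_panel; side_panel; dowel

1. drawer_front@(0, 0, 0) [-y clear] — {drawer_front}
2. foot@(0, -1, 0) [+x clear] — {drawer_front, foot}
3. back_panel@(0, -1, 1) [-x clear] — {back_panel, drawer_front, foot}
4. side_panel@(0, -1, -1) [-x clear] — {back_panel, drawer_front, foot, side_panel}
5. dowel@(0, -2, -1) [-x clear] — {back_panel, dowel, drawer_front, foot, side_panel}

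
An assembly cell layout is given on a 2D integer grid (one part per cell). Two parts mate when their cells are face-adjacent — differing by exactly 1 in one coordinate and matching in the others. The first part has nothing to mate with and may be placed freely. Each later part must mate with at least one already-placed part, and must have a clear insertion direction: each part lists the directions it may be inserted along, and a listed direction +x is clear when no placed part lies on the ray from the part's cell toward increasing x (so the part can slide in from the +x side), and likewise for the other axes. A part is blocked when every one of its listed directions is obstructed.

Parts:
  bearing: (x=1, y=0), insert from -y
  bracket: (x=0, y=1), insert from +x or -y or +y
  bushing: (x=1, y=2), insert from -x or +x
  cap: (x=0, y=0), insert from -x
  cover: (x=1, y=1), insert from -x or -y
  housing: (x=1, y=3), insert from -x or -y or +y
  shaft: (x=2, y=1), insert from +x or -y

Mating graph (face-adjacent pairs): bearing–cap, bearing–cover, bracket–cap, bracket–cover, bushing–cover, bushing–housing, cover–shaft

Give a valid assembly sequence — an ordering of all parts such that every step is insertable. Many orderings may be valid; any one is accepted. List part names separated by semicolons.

1. shaft@(2, 1) [+x clear] — {shaft}
2. cover@(1, 1) [-x clear] — {cover, shaft}
3. bracket@(0, 1) [-y clear] — {bracket, cover, shaft}
4. cap@(0, 0) [-x clear] — {bracket, cap, cover, shaft}
5. bearing@(1, 0) [-y clear] — {bearing, bracket, cap, cover, shaft}
6. bushing@(1, 2) [-x clear] — {bearing, bracket, bushing, cap, cover, shaft}
7. housing@(1, 3) [-x clear] — {bearing, bracket, bushing, cap, cover, housing, shaft}

shaft; cover; bracket; cap; bearing; bushing; housing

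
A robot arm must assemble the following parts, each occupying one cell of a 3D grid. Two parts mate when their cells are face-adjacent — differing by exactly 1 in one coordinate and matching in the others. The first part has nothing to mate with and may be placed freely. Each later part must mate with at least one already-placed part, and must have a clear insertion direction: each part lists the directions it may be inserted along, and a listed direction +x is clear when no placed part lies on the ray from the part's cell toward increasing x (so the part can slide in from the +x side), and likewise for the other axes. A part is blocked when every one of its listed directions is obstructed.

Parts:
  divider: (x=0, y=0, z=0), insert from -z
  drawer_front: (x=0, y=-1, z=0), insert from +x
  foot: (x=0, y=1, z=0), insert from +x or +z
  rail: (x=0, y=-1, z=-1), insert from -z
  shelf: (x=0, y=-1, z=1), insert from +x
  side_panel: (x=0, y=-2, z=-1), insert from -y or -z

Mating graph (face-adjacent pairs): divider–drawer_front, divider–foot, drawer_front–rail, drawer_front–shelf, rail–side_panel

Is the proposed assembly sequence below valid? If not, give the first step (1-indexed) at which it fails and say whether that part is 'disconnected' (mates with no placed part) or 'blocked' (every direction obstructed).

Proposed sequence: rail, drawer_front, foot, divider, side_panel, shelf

1. rail@(0, -1, -1) [-z clear] — {rail}
2. drawer_front@(0, -1, 0) [+x clear] — {drawer_front, rail}
3. foot@(0, 1, 0) — no placed neighbour ⇒ disconnected

Invalid at step 3 (disconnected)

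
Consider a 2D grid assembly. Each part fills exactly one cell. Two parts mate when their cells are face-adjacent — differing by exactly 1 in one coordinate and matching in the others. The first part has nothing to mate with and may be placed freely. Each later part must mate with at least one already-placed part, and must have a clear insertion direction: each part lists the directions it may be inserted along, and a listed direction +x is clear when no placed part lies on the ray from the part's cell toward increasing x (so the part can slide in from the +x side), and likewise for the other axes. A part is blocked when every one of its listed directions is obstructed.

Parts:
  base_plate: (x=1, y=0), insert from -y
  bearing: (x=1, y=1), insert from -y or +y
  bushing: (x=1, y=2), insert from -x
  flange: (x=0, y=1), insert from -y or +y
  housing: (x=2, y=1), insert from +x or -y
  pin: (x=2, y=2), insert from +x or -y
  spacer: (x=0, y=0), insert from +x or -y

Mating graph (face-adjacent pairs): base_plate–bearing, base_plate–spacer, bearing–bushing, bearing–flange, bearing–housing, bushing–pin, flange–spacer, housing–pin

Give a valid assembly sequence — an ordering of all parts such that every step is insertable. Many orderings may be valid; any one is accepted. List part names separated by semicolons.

flange; spacer; bearing; bushing; pin; base_plate; housing

1. flange@(0, 1) [-y clear] — {flange}
2. spacer@(0, 0) [+x clear] — {flange, spacer}
3. bearing@(1, 1) [-y clear] — {bearing, flange, spacer}
4. bushing@(1, 2) [-x clear] — {bearing, bushing, flange, spacer}
5. pin@(2, 2) [+x clear] — {bearing, bushing, flange, pin, spacer}
6. base_plate@(1, 0) [-y clear] — {base_plate, bearing, bushing, flange, pin, spacer}
7. housing@(2, 1) [+x clear] — {base_plate, bearing, bushing, flange, housing, pin, spacer}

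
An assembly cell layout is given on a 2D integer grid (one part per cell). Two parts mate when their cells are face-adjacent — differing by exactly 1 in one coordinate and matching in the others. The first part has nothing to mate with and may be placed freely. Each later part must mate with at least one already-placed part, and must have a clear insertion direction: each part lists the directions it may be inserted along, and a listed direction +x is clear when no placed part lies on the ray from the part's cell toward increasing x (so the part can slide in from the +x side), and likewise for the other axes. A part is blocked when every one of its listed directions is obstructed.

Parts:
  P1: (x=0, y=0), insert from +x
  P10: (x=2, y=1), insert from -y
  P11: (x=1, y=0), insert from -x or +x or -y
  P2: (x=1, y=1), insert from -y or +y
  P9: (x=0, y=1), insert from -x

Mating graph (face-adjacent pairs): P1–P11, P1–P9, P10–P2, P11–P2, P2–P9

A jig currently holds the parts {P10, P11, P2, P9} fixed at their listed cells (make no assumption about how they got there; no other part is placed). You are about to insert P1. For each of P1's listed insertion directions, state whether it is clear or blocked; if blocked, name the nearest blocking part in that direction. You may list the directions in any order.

+x: blocked by P11

+x: nearest on ray is P11@(1, 0) ⇒ blocked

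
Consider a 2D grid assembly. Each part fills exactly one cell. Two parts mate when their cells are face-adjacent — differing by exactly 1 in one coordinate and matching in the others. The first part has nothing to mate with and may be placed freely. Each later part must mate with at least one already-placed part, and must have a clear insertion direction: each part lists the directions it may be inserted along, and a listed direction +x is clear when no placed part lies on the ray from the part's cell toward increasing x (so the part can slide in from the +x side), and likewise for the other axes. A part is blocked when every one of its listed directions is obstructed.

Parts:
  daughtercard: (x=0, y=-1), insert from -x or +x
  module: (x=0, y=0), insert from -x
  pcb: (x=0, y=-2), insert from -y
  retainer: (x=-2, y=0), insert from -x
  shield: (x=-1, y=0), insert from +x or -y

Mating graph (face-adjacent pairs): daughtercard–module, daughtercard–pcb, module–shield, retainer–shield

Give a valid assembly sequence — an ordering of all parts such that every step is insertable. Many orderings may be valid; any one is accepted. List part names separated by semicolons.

1. daughtercard@(0, -1) [-x clear] — {daughtercard}
2. pcb@(0, -2) [-y clear] — {daughtercard, pcb}
3. module@(0, 0) [-x clear] — {daughtercard, module, pcb}
4. shield@(-1, 0) [-y clear] — {daughtercard, module, pcb, shield}
5. retainer@(-2, 0) [-x clear] — {daughtercard, module, pcb, retainer, shield}

daughtercard; pcb; module; shield; retainer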